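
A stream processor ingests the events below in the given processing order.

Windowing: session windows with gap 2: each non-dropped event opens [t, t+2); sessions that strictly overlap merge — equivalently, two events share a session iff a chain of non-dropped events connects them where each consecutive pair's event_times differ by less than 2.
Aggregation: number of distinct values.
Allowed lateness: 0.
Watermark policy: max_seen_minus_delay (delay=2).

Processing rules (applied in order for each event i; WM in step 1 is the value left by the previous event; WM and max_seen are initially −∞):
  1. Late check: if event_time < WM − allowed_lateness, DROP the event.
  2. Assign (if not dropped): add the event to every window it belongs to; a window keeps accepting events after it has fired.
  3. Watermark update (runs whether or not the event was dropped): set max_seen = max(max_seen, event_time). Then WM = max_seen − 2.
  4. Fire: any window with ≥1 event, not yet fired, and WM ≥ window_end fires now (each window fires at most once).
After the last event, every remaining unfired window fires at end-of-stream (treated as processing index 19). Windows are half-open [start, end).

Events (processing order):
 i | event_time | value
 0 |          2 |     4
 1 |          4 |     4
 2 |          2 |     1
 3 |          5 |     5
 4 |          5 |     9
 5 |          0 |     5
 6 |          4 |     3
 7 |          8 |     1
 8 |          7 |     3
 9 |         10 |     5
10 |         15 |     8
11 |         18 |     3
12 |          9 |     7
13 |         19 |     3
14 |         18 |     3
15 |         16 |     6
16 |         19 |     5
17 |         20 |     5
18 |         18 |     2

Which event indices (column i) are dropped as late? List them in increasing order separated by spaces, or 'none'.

i=0 t=2 v=4: → [2,4); WM=0
i=1 t=4 v=4: → [4,6); WM=2
i=2 t=2 v=1: → [2,4); WM=2
i=3 t=5 v=5: → [4,7); WM=3
i=4 t=5 v=9: → [4,7); WM=3
i=5 t=0 v=5: DROP (t<3-0); WM=3
i=6 t=4 v=3: → [4,7); WM=3
i=7 t=8 v=1: → [8,10); WM=6
i=8 t=7 v=3: → [7,10); WM=6
i=9 t=10 v=5: → [10,12); WM=8
i=10 t=15 v=8: → [15,17); WM=13
i=11 t=18 v=3: → [18,20); WM=16
i=12 t=9 v=7: DROP (t<16-0); WM=16
i=13 t=19 v=3: → [18,21); WM=17
i=14 t=18 v=3: → [18,21); WM=17
i=15 t=16 v=6: DROP (t<17-0); WM=17
i=16 t=19 v=5: → [18,21); WM=17
i=17 t=20 v=5: → [18,22); WM=18
i=18 t=18 v=2: → [18,22); WM=18

5 12 15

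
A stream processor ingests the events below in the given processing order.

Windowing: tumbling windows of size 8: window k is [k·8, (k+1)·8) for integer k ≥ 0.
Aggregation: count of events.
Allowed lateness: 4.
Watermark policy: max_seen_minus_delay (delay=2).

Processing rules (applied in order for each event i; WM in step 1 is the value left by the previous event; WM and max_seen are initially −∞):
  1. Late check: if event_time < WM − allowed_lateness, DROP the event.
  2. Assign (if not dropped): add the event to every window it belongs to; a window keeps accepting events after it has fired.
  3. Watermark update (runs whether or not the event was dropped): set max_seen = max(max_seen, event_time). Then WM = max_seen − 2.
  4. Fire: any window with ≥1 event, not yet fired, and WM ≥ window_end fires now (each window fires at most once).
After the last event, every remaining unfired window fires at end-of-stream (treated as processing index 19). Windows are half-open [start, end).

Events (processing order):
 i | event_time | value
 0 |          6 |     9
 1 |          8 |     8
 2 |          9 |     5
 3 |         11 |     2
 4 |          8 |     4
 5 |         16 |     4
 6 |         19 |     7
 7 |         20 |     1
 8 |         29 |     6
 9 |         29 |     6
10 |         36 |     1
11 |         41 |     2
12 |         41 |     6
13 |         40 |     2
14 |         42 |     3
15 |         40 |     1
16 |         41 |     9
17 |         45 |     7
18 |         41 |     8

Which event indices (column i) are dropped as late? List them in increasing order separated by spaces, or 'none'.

none

i=0 t=6 v=9: → [0,8); WM=4
i=1 t=8 v=8: → [8,16); WM=6
i=2 t=9 v=5: → [8,16); WM=7
i=3 t=11 v=2: → [8,16); WM=9; [0,8) fires=1
i=4 t=8 v=4: → [8,16); WM=9
i=5 t=16 v=4: → [16,24); WM=14
i=6 t=19 v=7: → [16,24); WM=17; [8,16) fires=4
i=7 t=20 v=1: → [16,24); WM=18
i=8 t=29 v=6: → [24,32); WM=27; [16,24) fires=3
i=9 t=29 v=6: → [24,32); WM=27
i=10 t=36 v=1: → [32,40); WM=34; [24,32) fires=2
i=11 t=41 v=2: → [40,48); WM=39
i=12 t=41 v=6: → [40,48); WM=39
i=13 t=40 v=2: → [40,48); WM=39
i=14 t=42 v=3: → [40,48); WM=40; [32,40) fires=1
i=15 t=40 v=1: → [40,48); WM=40
i=16 t=41 v=9: → [40,48); WM=40
i=17 t=45 v=7: → [40,48); WM=43
i=18 t=41 v=8: → [40,48); WM=43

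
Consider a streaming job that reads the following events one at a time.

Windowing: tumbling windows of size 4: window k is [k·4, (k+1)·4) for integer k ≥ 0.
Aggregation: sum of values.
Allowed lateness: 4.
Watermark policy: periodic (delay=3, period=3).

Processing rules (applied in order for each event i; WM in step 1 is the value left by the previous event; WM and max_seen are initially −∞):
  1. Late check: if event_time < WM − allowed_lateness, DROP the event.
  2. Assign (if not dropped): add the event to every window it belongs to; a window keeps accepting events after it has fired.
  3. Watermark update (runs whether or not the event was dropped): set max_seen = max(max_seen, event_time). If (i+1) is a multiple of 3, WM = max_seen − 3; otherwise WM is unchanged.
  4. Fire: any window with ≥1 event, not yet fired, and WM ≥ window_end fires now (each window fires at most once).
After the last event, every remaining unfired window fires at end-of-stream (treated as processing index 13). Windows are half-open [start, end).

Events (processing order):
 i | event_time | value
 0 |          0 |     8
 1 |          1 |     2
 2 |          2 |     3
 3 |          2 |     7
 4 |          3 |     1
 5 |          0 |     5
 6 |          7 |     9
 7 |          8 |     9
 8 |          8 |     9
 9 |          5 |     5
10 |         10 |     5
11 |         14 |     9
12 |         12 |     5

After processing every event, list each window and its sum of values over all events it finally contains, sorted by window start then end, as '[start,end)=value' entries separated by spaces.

i=0 t=0 v=8: → [0,4); WM=−∞
i=1 t=1 v=2: → [0,4); WM=−∞
i=2 t=2 v=3: → [0,4); WM=-1
i=3 t=2 v=7: → [0,4); WM=-1
i=4 t=3 v=1: → [0,4); WM=-1
i=5 t=0 v=5: → [0,4); WM=0
i=6 t=7 v=9: → [4,8); WM=0
i=7 t=8 v=9: → [8,12); WM=0
i=8 t=8 v=9: → [8,12); WM=5; [0,4) fires=26
i=9 t=5 v=5: → [4,8); WM=5
i=10 t=10 v=5: → [8,12); WM=5
i=11 t=14 v=9: → [12,16); WM=11; [4,8) fires=14
i=12 t=12 v=5: → [12,16); WM=11

[0,4)=26 [4,8)=14 [8,12)=23 [12,16)=14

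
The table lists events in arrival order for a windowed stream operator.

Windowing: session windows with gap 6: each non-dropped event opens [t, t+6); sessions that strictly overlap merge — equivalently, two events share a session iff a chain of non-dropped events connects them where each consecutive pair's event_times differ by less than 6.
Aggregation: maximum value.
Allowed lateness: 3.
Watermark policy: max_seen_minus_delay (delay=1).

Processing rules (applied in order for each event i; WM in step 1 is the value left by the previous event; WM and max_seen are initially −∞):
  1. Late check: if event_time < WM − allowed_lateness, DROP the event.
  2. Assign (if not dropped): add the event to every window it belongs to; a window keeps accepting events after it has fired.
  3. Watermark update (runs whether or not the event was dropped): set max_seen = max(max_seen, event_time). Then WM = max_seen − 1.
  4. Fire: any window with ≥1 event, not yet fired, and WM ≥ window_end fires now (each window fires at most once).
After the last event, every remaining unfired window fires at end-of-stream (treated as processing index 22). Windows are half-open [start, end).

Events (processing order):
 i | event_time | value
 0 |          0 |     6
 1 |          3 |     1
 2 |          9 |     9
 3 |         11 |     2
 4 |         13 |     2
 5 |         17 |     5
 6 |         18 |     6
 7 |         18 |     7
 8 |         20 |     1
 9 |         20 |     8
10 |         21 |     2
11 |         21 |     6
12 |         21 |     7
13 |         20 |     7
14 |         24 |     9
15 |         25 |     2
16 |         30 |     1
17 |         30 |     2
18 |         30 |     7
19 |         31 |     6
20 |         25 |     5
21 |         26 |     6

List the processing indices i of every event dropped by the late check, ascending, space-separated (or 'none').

i=0 t=0 v=6: → [0,6); WM=-1
i=1 t=3 v=1: → [0,9); WM=2
i=2 t=9 v=9: → [9,15); WM=8
i=3 t=11 v=2: → [9,17); WM=10
i=4 t=13 v=2: → [9,19); WM=12
i=5 t=17 v=5: → [9,23); WM=16
i=6 t=18 v=6: → [9,24); WM=17
i=7 t=18 v=7: → [9,24); WM=17
i=8 t=20 v=1: → [9,26); WM=19
i=9 t=20 v=8: → [9,26); WM=19
i=10 t=21 v=2: → [9,27); WM=20
i=11 t=21 v=6: → [9,27); WM=20
i=12 t=21 v=7: → [9,27); WM=20
i=13 t=20 v=7: → [9,27); WM=20
i=14 t=24 v=9: → [9,30); WM=23
i=15 t=25 v=2: → [9,31); WM=24
i=16 t=30 v=1: → [9,36); WM=29
i=17 t=30 v=2: → [9,36); WM=29
i=18 t=30 v=7: → [9,36); WM=29
i=19 t=31 v=6: → [9,37); WM=30
i=20 t=25 v=5: DROP (t<30-3); WM=30
i=21 t=26 v=6: DROP (t<30-3); WM=30

20 21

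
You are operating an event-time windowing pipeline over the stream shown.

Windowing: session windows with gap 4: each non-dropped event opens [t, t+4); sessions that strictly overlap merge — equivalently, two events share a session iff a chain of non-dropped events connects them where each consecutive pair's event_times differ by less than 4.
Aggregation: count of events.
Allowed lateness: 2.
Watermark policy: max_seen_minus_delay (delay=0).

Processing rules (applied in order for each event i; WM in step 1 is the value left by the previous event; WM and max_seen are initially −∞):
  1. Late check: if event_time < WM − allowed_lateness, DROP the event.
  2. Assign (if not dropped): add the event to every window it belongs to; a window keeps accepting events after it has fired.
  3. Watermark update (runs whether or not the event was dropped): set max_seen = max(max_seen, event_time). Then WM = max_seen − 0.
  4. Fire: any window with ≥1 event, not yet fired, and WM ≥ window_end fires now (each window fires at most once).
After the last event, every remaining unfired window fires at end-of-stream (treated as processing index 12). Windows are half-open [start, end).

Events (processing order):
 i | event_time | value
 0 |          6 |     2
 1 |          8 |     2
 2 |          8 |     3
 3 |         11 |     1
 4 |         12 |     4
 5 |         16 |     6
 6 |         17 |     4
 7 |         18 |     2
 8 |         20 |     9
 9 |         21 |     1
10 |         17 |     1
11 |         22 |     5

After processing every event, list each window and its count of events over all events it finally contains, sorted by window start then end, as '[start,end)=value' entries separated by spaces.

[6,16)=5 [16,26)=6

i=0 t=6 v=2: → [6,10); WM=6
i=1 t=8 v=2: → [6,12); WM=8
i=2 t=8 v=3: → [6,12); WM=8
i=3 t=11 v=1: → [6,15); WM=11
i=4 t=12 v=4: → [6,16); WM=12
i=5 t=16 v=6: → [16,20); WM=16
i=6 t=17 v=4: → [16,21); WM=17
i=7 t=18 v=2: → [16,22); WM=18
i=8 t=20 v=9: → [16,24); WM=20
i=9 t=21 v=1: → [16,25); WM=21
i=10 t=17 v=1: DROP (t<21-2); WM=21
i=11 t=22 v=5: → [16,26); WM=22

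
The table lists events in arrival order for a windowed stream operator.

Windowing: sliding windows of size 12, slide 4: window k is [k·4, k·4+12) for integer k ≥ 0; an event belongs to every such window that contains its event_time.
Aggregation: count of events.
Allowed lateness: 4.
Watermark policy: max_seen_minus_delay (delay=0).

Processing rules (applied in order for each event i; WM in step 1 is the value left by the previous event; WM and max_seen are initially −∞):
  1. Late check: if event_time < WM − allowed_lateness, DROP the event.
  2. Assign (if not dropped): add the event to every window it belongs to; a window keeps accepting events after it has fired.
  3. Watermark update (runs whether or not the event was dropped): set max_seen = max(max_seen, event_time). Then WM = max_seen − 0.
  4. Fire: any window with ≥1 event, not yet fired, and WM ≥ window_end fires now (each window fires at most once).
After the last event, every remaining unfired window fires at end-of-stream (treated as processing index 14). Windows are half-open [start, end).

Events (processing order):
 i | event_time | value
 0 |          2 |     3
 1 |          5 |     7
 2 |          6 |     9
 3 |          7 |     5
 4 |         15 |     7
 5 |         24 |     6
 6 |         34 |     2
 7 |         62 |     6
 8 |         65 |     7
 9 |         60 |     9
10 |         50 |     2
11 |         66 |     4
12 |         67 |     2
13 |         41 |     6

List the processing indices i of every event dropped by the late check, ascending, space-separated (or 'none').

i=0 t=2 v=3: → [0,12); WM=2
i=1 t=5 v=7: → [4,16),[0,12); WM=5
i=2 t=6 v=9: → [4,16),[0,12); WM=6
i=3 t=7 v=5: → [4,16),[0,12); WM=7
i=4 t=15 v=7: → [12,24),[8,20),[4,16); WM=15; [0,12) fires=4
i=5 t=24 v=6: → [24,36),[20,32),[16,28); WM=24; [4,16) fires=4 [8,20) fires=1 [12,24) fires=1
i=6 t=34 v=2: → [32,44),[28,40),[24,36); WM=34; [16,28) fires=1 [20,32) fires=1
i=7 t=62 v=6: → [60,72),[56,68),[52,64); WM=62; [24,36) fires=2 [28,40) fires=1 [32,44) fires=1
i=8 t=65 v=7: → [64,76),[60,72),[56,68); WM=65; [52,64) fires=1
i=9 t=60 v=9: DROP (t<65-4); WM=65
i=10 t=50 v=2: DROP (t<65-4); WM=65
i=11 t=66 v=4: → [64,76),[60,72),[56,68); WM=66
i=12 t=67 v=2: → [64,76),[60,72),[56,68); WM=67
i=13 t=41 v=6: DROP (t<67-4); WM=67

9 10 13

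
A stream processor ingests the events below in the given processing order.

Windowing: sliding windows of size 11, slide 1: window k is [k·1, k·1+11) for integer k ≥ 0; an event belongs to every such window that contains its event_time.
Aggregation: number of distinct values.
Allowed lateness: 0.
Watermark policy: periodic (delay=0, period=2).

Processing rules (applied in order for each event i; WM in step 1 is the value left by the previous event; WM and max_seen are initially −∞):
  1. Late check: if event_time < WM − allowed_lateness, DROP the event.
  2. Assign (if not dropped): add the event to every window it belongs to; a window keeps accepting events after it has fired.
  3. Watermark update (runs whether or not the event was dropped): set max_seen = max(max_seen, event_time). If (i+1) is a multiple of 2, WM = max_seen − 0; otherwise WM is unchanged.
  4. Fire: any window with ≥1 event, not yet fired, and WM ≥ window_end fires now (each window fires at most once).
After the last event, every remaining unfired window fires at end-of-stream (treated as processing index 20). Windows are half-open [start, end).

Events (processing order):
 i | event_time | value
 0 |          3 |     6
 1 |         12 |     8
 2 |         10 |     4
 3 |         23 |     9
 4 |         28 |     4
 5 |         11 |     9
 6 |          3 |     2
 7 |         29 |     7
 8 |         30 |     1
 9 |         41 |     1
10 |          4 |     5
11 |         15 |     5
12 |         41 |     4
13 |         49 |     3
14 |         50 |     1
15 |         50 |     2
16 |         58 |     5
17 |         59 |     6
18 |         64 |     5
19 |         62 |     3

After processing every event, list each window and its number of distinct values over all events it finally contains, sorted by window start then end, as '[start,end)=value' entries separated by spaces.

i=0 t=3 v=6: → [3,14),[2,13),[1,12),[0,11); WM=−∞
i=1 t=12 v=8: → [12,23),[11,22),[10,21),[9,20),[8,19),[7,18),[6,17),[5,16),[4,15),[3,14),[2,13); WM=12; [0,11) fires=1 [1,12) fires=1
i=2 t=10 v=4: DROP (t<12-0); WM=12
i=3 t=23 v=9: → [23,34),[22,33),[21,32),[20,31),[19,30),[18,29),[17,28),[16,27),[15,26),[14,25),[13,24); WM=23; [2,13) fires=2 [3,14) fires=2 [4,15) fires=1 [5,16) fires=1 [6,17) fires=1 [7,18) fires=1 [8,19) fires=1 [9,20) fires=1 [10,21) fires=1 [11,22) fires=1 [12,23) fires=1
i=4 t=28 v=4: → [28,39),[27,38),[26,37),[25,36),[24,35),[23,34),[22,33),[21,32),[20,31),[19,30),[18,29); WM=23
i=5 t=11 v=9: DROP (t<23-0); WM=28; [13,24) fires=1 [14,25) fires=1 [15,26) fires=1 [16,27) fires=1 [17,28) fires=1
i=6 t=3 v=2: DROP (t<28-0); WM=28
i=7 t=29 v=7: → [29,40),[28,39),[27,38),[26,37),[25,36),[24,35),[23,34),[22,33),[21,32),[20,31),[19,30); WM=29; [18,29) fires=2
i=8 t=30 v=1: → [30,41),[29,40),[28,39),[27,38),[26,37),[25,36),[24,35),[23,34),[22,33),[21,32),[20,31); WM=29
i=9 t=41 v=1: → [41,52),[40,51),[39,50),[38,49),[37,48),[36,47),[35,46),[34,45),[33,44),[32,43),[31,42); WM=41; [19,30) fires=3 [20,31) fires=4 [21,32) fires=4 [22,33) fires=4 [23,34) fires=4 [24,35) fires=3 [25,36) fires=3 [26,37) fires=3 [27,38) fires=3 [28,39) fires=3 [29,40) fires=2 [30,41) fires=1
i=10 t=4 v=5: DROP (t<41-0); WM=41
i=11 t=15 v=5: DROP (t<41-0); WM=41
i=12 t=41 v=4: → [41,52),[40,51),[39,50),[38,49),[37,48),[36,47),[35,46),[34,45),[33,44),[32,43),[31,42); WM=41
i=13 t=49 v=3: → [49,60),[48,59),[47,58),[46,57),[45,56),[44,55),[43,54),[42,53),[41,52),[40,51),[39,50); WM=49; [31,42) fires=2 [32,43) fires=2 [33,44) fires=2 [34,45) fires=2 [35,46) fires=2 [36,47) fires=2 [37,48) fires=2 [38,49) fires=2
i=14 t=50 v=1: → [50,61),[49,60),[48,59),[47,58),[46,57),[45,56),[44,55),[43,54),[42,53),[41,52),[40,51); WM=49
i=15 t=50 v=2: → [50,61),[49,60),[48,59),[47,58),[46,57),[45,56),[44,55),[43,54),[42,53),[41,52),[40,51); WM=50; [39,50) fires=3
i=16 t=58 v=5: → [58,69),[57,68),[56,67),[55,66),[54,65),[53,64),[52,63),[51,62),[50,61),[49,60),[48,59); WM=50
i=17 t=59 v=6: → [59,70),[58,69),[57,68),[56,67),[55,66),[54,65),[53,64),[52,63),[51,62),[50,61),[49,60); WM=59; [40,51) fires=4 [41,52) fires=4 [42,53) fires=3 [43,54) fires=3 [44,55) fires=3 [45,56) fires=3 [46,57) fires=3 [47,58) fires=3 [48,59) fires=4
i=18 t=64 v=5: → [64,75),[63,74),[62,73),[61,72),[60,71),[59,70),[58,69),[57,68),[56,67),[55,66),[54,65); WM=59
i=19 t=62 v=3: → [62,73),[61,72),[60,71),[59,70),[58,69),[57,68),[56,67),[55,66),[54,65),[53,64),[52,63); WM=64; [49,60) fires=5 [50,61) fires=4 [51,62) fires=2 [52,63) fires=3 [53,64) fires=3

[0,11)=1 [1,12)=1 [2,13)=2 [3,14)=2 [4,15)=1 [5,16)=1 [6,17)=1 [7,18)=1 [8,19)=1 [9,20)=1 [10,21)=1 [11,22)=1 [12,23)=1 [13,24)=1 [14,25)=1 [15,26)=1 [16,27)=1 [17,28)=1 [18,29)=2 [19,30)=3 [20,31)=4 [21,32)=4 [22,33)=4 [23,34)=4 [24,35)=3 [25,36)=3 [26,37)=3 [27,38)=3 [28,39)=3 [29,40)=2 [30,41)=1 [31,42)=2 [32,43)=2 [33,44)=2 [34,45)=2 [35,46)=2 [36,47)=2 [37,48)=2 [38,49)=2 [39,50)=3 [40,51)=4 [41,52)=4 [42,53)=3 [43,54)=3 [44,55)=3 [45,56)=3 [46,57)=3 [47,58)=3 [48,59)=4 [49,60)=5 [50,61)=4 [51,62)=2 [52,63)=3 [53,64)=3 [54,65)=3 [55,66)=3 [56,67)=3 [57,68)=3 [58,69)=3 [59,70)=3 [60,71)=2 [61,72)=2 [62,73)=2 [63,74)=1 [64,75)=1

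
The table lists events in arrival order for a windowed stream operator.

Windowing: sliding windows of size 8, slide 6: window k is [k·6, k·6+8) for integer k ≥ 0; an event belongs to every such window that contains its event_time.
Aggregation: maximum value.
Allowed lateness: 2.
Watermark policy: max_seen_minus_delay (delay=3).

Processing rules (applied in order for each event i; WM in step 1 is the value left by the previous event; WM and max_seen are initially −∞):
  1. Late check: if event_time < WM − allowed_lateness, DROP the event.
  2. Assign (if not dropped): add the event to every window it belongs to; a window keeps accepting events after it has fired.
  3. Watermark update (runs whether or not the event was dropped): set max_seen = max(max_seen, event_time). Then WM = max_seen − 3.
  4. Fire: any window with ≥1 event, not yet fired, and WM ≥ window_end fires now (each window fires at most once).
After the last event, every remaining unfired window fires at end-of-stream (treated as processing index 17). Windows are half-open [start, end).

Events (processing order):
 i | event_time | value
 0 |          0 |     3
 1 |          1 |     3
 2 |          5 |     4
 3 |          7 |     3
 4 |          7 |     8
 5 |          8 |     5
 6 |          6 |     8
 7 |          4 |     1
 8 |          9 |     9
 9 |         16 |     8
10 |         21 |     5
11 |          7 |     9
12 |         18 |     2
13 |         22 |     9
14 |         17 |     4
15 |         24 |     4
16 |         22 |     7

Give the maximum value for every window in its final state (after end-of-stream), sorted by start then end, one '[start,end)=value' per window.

[0,8)=8 [6,14)=9 [12,20)=8 [18,26)=9 [24,32)=4

i=0 t=0 v=3: → [0,8); WM=-3
i=1 t=1 v=3: → [0,8); WM=-2
i=2 t=5 v=4: → [0,8); WM=2
i=3 t=7 v=3: → [6,14),[0,8); WM=4
i=4 t=7 v=8: → [6,14),[0,8); WM=4
i=5 t=8 v=5: → [6,14); WM=5
i=6 t=6 v=8: → [6,14),[0,8); WM=5
i=7 t=4 v=1: → [0,8); WM=5
i=8 t=9 v=9: → [6,14); WM=6
i=9 t=16 v=8: → [12,20); WM=13; [0,8) fires=8
i=10 t=21 v=5: → [18,26); WM=18; [6,14) fires=9
i=11 t=7 v=9: DROP (t<18-2); WM=18
i=12 t=18 v=2: → [18,26),[12,20); WM=18
i=13 t=22 v=9: → [18,26); WM=19
i=14 t=17 v=4: → [12,20); WM=19
i=15 t=24 v=4: → [24,32),[18,26); WM=21; [12,20) fires=8
i=16 t=22 v=7: → [18,26); WM=21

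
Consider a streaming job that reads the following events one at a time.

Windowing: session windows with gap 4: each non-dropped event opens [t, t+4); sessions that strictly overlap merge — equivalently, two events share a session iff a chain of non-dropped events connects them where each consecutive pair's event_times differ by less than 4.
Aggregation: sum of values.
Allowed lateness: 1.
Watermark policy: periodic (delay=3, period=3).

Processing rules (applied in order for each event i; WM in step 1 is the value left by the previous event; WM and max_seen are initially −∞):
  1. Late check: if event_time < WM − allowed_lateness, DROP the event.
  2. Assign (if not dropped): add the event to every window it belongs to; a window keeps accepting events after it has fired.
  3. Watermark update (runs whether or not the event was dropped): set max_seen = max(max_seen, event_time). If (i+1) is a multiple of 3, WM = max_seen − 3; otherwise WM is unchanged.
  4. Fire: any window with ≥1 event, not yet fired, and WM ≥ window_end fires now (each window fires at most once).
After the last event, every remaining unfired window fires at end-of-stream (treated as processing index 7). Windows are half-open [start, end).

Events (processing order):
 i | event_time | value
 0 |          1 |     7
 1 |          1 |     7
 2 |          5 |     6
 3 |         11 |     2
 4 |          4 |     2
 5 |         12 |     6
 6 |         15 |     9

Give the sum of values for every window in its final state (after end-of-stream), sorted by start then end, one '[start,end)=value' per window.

i=0 t=1 v=7: → [1,5); WM=−∞
i=1 t=1 v=7: → [1,5); WM=−∞
i=2 t=5 v=6: → [5,9); WM=2
i=3 t=11 v=2: → [11,15); WM=2
i=4 t=4 v=2: → [1,9); WM=2
i=5 t=12 v=6: → [11,16); WM=9
i=6 t=15 v=9: → [11,19); WM=9

[1,9)=22 [11,19)=17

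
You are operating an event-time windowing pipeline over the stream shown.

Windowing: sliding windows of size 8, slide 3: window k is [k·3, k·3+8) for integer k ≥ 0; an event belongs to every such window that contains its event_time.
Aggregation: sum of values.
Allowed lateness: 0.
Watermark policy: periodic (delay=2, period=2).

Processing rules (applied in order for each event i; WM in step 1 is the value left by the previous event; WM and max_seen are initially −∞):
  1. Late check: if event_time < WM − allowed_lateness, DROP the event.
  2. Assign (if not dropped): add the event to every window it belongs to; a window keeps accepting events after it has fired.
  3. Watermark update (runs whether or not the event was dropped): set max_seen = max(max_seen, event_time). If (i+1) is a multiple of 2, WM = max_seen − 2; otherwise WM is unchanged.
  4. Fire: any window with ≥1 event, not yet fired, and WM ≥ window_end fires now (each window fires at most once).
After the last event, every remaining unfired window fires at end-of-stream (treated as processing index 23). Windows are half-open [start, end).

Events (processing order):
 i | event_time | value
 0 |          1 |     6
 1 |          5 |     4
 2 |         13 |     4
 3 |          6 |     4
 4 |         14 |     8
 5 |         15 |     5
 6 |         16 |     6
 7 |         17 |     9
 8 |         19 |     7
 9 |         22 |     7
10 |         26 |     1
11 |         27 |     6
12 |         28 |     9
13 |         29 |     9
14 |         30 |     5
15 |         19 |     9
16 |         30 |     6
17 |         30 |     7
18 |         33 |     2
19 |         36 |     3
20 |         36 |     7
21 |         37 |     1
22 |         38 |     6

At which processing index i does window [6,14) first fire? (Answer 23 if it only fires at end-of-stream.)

7

i=0 t=1 v=6: → [0,8); WM=−∞
i=1 t=5 v=4: → [3,11),[0,8); WM=3
i=2 t=13 v=4: → [12,20),[9,17),[6,14); WM=3
i=3 t=6 v=4: → [6,14),[3,11),[0,8); WM=11; [0,8) fires=14 [3,11) fires=8
i=4 t=14 v=8: → [12,20),[9,17); WM=11
i=5 t=15 v=5: → [15,23),[12,20),[9,17); WM=13
i=6 t=16 v=6: → [15,23),[12,20),[9,17); WM=13
i=7 t=17 v=9: → [15,23),[12,20); WM=15; [6,14) fires=8
i=8 t=19 v=7: → [18,26),[15,23),[12,20); WM=15
i=9 t=22 v=7: → [21,29),[18,26),[15,23); WM=20; [9,17) fires=23 [12,20) fires=39
i=10 t=26 v=1: → [24,32),[21,29); WM=20
i=11 t=27 v=6: → [27,35),[24,32),[21,29); WM=25; [15,23) fires=34
i=12 t=28 v=9: → [27,35),[24,32),[21,29); WM=25
i=13 t=29 v=9: → [27,35),[24,32); WM=27; [18,26) fires=14
i=14 t=30 v=5: → [30,38),[27,35),[24,32); WM=27
i=15 t=19 v=9: DROP (t<27-0); WM=28
i=16 t=30 v=6: → [30,38),[27,35),[24,32); WM=28
i=17 t=30 v=7: → [30,38),[27,35),[24,32); WM=28
i=18 t=33 v=2: → [33,41),[30,38),[27,35); WM=28
i=19 t=36 v=3: → [36,44),[33,41),[30,38); WM=34; [21,29) fires=23 [24,32) fires=43
i=20 t=36 v=7: → [36,44),[33,41),[30,38); WM=34
i=21 t=37 v=1: → [36,44),[33,41),[30,38); WM=35; [27,35) fires=44
i=22 t=38 v=6: → [36,44),[33,41); WM=35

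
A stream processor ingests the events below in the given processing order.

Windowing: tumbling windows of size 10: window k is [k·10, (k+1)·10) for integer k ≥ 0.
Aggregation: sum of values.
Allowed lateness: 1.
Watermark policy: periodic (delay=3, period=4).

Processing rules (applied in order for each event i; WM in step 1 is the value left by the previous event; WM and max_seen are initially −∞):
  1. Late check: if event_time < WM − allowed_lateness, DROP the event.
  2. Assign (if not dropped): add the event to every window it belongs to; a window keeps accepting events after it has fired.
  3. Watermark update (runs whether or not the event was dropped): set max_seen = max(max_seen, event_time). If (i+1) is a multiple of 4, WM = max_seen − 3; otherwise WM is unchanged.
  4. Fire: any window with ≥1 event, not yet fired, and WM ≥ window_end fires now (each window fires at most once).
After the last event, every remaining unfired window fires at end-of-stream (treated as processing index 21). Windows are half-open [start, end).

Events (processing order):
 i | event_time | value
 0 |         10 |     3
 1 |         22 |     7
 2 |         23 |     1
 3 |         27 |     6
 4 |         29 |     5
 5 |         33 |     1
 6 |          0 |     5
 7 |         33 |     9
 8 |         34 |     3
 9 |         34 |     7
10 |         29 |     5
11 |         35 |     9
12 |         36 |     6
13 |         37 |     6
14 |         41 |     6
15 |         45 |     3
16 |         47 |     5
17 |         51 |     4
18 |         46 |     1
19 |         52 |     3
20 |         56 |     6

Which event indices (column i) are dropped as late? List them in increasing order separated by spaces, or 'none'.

i=0 t=10 v=3: → [10,20); WM=−∞
i=1 t=22 v=7: → [20,30); WM=−∞
i=2 t=23 v=1: → [20,30); WM=−∞
i=3 t=27 v=6: → [20,30); WM=24; [10,20) fires=3
i=4 t=29 v=5: → [20,30); WM=24
i=5 t=33 v=1: → [30,40); WM=24
i=6 t=0 v=5: DROP (t<24-1); WM=24
i=7 t=33 v=9: → [30,40); WM=30; [20,30) fires=19
i=8 t=34 v=3: → [30,40); WM=30
i=9 t=34 v=7: → [30,40); WM=30
i=10 t=29 v=5: → [20,30); WM=30
i=11 t=35 v=9: → [30,40); WM=32
i=12 t=36 v=6: → [30,40); WM=32
i=13 t=37 v=6: → [30,40); WM=32
i=14 t=41 v=6: → [40,50); WM=32
i=15 t=45 v=3: → [40,50); WM=42; [30,40) fires=41
i=16 t=47 v=5: → [40,50); WM=42
i=17 t=51 v=4: → [50,60); WM=42
i=18 t=46 v=1: → [40,50); WM=42
i=19 t=52 v=3: → [50,60); WM=49
i=20 t=56 v=6: → [50,60); WM=49

6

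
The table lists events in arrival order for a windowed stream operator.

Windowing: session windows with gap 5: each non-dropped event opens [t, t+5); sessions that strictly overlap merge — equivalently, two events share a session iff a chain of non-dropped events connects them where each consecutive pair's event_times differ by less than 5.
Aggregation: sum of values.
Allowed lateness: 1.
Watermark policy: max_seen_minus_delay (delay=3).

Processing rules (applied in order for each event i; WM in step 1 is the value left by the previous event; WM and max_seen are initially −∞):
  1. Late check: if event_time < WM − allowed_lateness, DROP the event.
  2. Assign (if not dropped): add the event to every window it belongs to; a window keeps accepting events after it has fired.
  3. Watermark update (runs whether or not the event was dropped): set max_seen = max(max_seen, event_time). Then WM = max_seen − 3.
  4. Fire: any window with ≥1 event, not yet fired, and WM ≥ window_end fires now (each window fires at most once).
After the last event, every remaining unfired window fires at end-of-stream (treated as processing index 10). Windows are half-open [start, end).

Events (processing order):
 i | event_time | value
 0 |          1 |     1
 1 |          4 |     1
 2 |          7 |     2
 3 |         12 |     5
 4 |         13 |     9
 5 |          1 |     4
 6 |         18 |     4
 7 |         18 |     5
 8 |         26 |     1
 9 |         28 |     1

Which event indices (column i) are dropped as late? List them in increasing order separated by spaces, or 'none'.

5

i=0 t=1 v=1: → [1,6); WM=-2
i=1 t=4 v=1: → [1,9); WM=1
i=2 t=7 v=2: → [1,12); WM=4
i=3 t=12 v=5: → [12,17); WM=9
i=4 t=13 v=9: → [12,18); WM=10
i=5 t=1 v=4: DROP (t<10-1); WM=10
i=6 t=18 v=4: → [18,23); WM=15
i=7 t=18 v=5: → [18,23); WM=15
i=8 t=26 v=1: → [26,31); WM=23
i=9 t=28 v=1: → [26,33); WM=25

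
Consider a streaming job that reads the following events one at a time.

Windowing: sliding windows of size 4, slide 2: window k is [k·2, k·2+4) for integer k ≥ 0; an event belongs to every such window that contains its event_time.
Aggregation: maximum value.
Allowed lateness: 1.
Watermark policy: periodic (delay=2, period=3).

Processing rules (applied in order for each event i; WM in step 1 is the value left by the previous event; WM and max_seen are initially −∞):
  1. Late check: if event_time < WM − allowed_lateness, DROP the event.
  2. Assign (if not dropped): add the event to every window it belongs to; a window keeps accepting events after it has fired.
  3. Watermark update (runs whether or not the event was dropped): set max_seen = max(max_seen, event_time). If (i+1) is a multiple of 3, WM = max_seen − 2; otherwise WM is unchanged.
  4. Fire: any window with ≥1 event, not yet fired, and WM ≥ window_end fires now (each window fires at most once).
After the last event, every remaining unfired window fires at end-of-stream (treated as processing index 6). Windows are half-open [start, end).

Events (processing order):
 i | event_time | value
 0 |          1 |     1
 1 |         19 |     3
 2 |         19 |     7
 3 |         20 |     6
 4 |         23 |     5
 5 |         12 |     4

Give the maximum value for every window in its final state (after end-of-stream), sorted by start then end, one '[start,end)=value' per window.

i=0 t=1 v=1: → [0,4); WM=−∞
i=1 t=19 v=3: → [18,22),[16,20); WM=−∞
i=2 t=19 v=7: → [18,22),[16,20); WM=17; [0,4) fires=1
i=3 t=20 v=6: → [20,24),[18,22); WM=17
i=4 t=23 v=5: → [22,26),[20,24); WM=17
i=5 t=12 v=4: DROP (t<17-1); WM=21; [16,20) fires=7

[0,4)=1 [16,20)=7 [18,22)=7 [20,24)=6 [22,26)=5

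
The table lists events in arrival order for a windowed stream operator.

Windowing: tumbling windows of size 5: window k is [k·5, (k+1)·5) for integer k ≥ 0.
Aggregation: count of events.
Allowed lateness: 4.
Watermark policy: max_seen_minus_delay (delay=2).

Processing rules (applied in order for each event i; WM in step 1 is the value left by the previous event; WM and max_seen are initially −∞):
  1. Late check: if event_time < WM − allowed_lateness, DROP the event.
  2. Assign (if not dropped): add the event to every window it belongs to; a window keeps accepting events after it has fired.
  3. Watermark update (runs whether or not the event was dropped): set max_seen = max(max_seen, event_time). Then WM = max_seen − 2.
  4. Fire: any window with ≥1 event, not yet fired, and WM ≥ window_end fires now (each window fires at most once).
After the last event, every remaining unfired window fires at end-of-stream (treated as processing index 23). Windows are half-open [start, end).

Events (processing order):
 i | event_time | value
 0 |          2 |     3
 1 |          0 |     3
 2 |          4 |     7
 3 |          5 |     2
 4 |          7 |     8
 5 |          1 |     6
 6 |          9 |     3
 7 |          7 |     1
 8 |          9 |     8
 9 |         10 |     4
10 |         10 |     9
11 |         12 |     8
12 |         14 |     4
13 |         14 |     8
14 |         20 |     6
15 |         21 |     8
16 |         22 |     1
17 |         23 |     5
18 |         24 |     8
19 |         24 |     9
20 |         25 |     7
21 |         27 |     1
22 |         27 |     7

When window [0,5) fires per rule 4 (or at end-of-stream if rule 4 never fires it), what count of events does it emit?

i=0 t=2 v=3: → [0,5); WM=0
i=1 t=0 v=3: → [0,5); WM=0
i=2 t=4 v=7: → [0,5); WM=2
i=3 t=5 v=2: → [5,10); WM=3
i=4 t=7 v=8: → [5,10); WM=5; [0,5) fires=3
i=5 t=1 v=6: → [0,5); WM=5
i=6 t=9 v=3: → [5,10); WM=7
i=7 t=7 v=1: → [5,10); WM=7
i=8 t=9 v=8: → [5,10); WM=7
i=9 t=10 v=4: → [10,15); WM=8
i=10 t=10 v=9: → [10,15); WM=8
i=11 t=12 v=8: → [10,15); WM=10; [5,10) fires=5
i=12 t=14 v=4: → [10,15); WM=12
i=13 t=14 v=8: → [10,15); WM=12
i=14 t=20 v=6: → [20,25); WM=18; [10,15) fires=5
i=15 t=21 v=8: → [20,25); WM=19
i=16 t=22 v=1: → [20,25); WM=20
i=17 t=23 v=5: → [20,25); WM=21
i=18 t=24 v=8: → [20,25); WM=22
i=19 t=24 v=9: → [20,25); WM=22
i=20 t=25 v=7: → [25,30); WM=23
i=21 t=27 v=1: → [25,30); WM=25; [20,25) fires=6
i=22 t=27 v=7: → [25,30); WM=25

3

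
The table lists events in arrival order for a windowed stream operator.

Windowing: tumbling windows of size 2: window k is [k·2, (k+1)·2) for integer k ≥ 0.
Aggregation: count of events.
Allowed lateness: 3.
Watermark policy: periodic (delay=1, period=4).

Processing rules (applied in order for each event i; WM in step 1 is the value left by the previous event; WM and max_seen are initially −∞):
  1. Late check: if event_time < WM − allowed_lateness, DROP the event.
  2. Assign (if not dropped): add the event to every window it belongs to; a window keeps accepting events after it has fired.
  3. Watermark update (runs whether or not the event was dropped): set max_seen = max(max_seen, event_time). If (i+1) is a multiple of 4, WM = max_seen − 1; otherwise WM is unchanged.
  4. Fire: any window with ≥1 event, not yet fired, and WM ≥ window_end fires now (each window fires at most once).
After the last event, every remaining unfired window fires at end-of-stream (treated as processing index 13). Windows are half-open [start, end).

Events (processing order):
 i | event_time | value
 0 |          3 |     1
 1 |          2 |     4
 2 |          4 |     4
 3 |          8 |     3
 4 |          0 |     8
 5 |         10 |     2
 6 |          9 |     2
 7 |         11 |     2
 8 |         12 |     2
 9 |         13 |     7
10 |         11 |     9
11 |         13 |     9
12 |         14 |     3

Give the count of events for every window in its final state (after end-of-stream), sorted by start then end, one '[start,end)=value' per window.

i=0 t=3 v=1: → [2,4); WM=−∞
i=1 t=2 v=4: → [2,4); WM=−∞
i=2 t=4 v=4: → [4,6); WM=−∞
i=3 t=8 v=3: → [8,10); WM=7; [2,4) fires=2 [4,6) fires=1
i=4 t=0 v=8: DROP (t<7-3); WM=7
i=5 t=10 v=2: → [10,12); WM=7
i=6 t=9 v=2: → [8,10); WM=7
i=7 t=11 v=2: → [10,12); WM=10; [8,10) fires=2
i=8 t=12 v=2: → [12,14); WM=10
i=9 t=13 v=7: → [12,14); WM=10
i=10 t=11 v=9: → [10,12); WM=10
i=11 t=13 v=9: → [12,14); WM=12; [10,12) fires=3
i=12 t=14 v=3: → [14,16); WM=12

[2,4)=2 [4,6)=1 [8,10)=2 [10,12)=3 [12,14)=3 [14,16)=1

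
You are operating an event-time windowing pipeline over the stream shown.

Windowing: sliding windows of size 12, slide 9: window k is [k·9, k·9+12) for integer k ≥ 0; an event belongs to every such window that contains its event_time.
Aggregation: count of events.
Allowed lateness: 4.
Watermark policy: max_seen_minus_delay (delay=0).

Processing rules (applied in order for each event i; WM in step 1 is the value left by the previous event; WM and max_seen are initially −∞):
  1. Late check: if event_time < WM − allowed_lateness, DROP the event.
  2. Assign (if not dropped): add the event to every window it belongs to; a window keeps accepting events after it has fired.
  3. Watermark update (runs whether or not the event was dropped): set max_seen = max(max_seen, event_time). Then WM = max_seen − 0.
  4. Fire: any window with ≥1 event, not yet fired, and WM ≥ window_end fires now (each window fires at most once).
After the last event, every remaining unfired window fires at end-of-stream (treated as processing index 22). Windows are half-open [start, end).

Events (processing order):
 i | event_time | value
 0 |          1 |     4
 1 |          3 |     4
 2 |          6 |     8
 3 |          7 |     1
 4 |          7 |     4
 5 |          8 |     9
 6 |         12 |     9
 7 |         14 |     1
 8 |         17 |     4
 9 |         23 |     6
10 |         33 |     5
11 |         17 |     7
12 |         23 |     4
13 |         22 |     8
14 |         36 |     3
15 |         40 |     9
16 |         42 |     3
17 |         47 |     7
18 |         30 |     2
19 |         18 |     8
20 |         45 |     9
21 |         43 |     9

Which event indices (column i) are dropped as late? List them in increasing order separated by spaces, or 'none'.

11 12 13 18 19

i=0 t=1 v=4: → [0,12); WM=1
i=1 t=3 v=4: → [0,12); WM=3
i=2 t=6 v=8: → [0,12); WM=6
i=3 t=7 v=1: → [0,12); WM=7
i=4 t=7 v=4: → [0,12); WM=7
i=5 t=8 v=9: → [0,12); WM=8
i=6 t=12 v=9: → [9,21); WM=12; [0,12) fires=6
i=7 t=14 v=1: → [9,21); WM=14
i=8 t=17 v=4: → [9,21); WM=17
i=9 t=23 v=6: → [18,30); WM=23; [9,21) fires=3
i=10 t=33 v=5: → [27,39); WM=33; [18,30) fires=1
i=11 t=17 v=7: DROP (t<33-4); WM=33
i=12 t=23 v=4: DROP (t<33-4); WM=33
i=13 t=22 v=8: DROP (t<33-4); WM=33
i=14 t=36 v=3: → [36,48),[27,39); WM=36
i=15 t=40 v=9: → [36,48); WM=40; [27,39) fires=2
i=16 t=42 v=3: → [36,48); WM=42
i=17 t=47 v=7: → [45,57),[36,48); WM=47
i=18 t=30 v=2: DROP (t<47-4); WM=47
i=19 t=18 v=8: DROP (t<47-4); WM=47
i=20 t=45 v=9: → [45,57),[36,48); WM=47
i=21 t=43 v=9: → [36,48); WM=47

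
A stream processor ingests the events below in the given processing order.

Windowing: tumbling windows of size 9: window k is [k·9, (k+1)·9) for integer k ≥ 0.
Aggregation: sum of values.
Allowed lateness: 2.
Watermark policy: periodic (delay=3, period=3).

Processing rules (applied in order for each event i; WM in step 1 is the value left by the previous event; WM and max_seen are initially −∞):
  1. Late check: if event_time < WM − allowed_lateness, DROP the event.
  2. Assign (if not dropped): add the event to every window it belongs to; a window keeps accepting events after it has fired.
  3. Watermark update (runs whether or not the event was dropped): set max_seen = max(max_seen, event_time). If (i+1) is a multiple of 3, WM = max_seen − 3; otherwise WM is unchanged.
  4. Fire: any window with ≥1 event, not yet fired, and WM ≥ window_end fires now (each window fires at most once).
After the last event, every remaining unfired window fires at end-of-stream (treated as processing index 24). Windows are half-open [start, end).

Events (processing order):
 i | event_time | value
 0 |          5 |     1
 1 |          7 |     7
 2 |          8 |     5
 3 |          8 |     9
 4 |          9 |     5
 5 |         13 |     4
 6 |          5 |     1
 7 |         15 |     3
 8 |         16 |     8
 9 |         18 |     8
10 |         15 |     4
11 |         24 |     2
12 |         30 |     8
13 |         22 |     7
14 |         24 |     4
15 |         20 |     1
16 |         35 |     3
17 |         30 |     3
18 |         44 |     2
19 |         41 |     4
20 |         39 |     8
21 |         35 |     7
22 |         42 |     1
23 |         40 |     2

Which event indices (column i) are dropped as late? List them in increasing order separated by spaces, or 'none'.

6 15 21

i=0 t=5 v=1: → [0,9); WM=−∞
i=1 t=7 v=7: → [0,9); WM=−∞
i=2 t=8 v=5: → [0,9); WM=5
i=3 t=8 v=9: → [0,9); WM=5
i=4 t=9 v=5: → [9,18); WM=5
i=5 t=13 v=4: → [9,18); WM=10; [0,9) fires=22
i=6 t=5 v=1: DROP (t<10-2); WM=10
i=7 t=15 v=3: → [9,18); WM=10
i=8 t=16 v=8: → [9,18); WM=13
i=9 t=18 v=8: → [18,27); WM=13
i=10 t=15 v=4: → [9,18); WM=13
i=11 t=24 v=2: → [18,27); WM=21; [9,18) fires=24
i=12 t=30 v=8: → [27,36); WM=21
i=13 t=22 v=7: → [18,27); WM=21
i=14 t=24 v=4: → [18,27); WM=27; [18,27) fires=21
i=15 t=20 v=1: DROP (t<27-2); WM=27
i=16 t=35 v=3: → [27,36); WM=27
i=17 t=30 v=3: → [27,36); WM=32
i=18 t=44 v=2: → [36,45); WM=32
i=19 t=41 v=4: → [36,45); WM=32
i=20 t=39 v=8: → [36,45); WM=41; [27,36) fires=14
i=21 t=35 v=7: DROP (t<41-2); WM=41
i=22 t=42 v=1: → [36,45); WM=41
i=23 t=40 v=2: → [36,45); WM=41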